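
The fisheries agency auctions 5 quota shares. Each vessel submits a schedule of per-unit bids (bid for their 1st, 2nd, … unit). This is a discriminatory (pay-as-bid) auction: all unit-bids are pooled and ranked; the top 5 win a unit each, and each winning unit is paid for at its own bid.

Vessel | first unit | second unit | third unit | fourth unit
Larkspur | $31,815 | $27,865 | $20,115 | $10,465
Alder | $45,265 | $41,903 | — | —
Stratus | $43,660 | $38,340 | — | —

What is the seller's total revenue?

All unit-bids, highest first — top 5: 45,265 (Alder-1), 43,660 (Stratus-1), 41,903 (Alder-2), 38,340 (Stratus-2), 31,815 (Larkspur-1)
Next rejected bid: $27,865 (not a price — pay-as-bid).
Each winning unit pays its own bid.
Revenue = 45,265 + 43,660 + 41,903 + 38,340 + 31,815 = $200,983.

Total revenue: $200,983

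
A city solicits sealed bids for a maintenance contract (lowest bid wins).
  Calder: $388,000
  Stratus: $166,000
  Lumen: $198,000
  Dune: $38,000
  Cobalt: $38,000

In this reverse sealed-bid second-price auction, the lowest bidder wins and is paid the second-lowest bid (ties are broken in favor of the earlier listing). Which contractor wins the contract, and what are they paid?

Bids ranked: 38,000 (Dune) < 38,000 (Cobalt) < 166,000 (Stratus) < 198,000 (Lumen) < 388,000 (Calder)
Dune and Cobalt tie at $38,000; tie-break gives it to Dune.
Second-price: Dune is paid Cobalt's bid of $38,000.

Dune is paid $38,000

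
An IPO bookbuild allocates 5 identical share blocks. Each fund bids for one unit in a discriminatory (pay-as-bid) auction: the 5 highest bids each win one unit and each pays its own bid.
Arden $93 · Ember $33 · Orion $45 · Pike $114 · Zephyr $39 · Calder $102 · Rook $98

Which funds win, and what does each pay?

Pike $114, Calder $102, Rook $98, Arden $93, Orion $45

Bids ranked high→low: 114 (Pike), 102 (Calder), 98 (Rook), 93 (Arden), 45 (Orion), 39 (Zephyr), 33 (Ember)
The 5 highest are Pike, Calder, Rook, Arden, Orion.
Each winner pays its own bid: Pike $114, Calder $102, Rook $98, Arden $93, Orion $45.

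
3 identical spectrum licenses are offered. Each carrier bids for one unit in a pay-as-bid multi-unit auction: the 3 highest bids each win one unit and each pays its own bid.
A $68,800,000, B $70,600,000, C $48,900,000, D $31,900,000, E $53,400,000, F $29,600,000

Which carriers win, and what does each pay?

Ordering the bids: 70,600,000 (B), 68,800,000 (A), 53,400,000 (E), 48,900,000 (C), 31,900,000 (D), …
Winners (3 units): B, A, E.
Each winner pays its own bid: B $70,600,000, A $68,800,000, E $53,400,000.

B $70,600,000, A $68,800,000, E $53,400,000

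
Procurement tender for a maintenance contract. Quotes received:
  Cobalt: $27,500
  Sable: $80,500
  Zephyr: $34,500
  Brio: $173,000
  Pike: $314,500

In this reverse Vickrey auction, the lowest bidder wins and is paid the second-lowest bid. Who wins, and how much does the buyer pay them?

Cobalt is paid $34,500

Bids ranked: 27,500 (Cobalt) < 34,500 (Zephyr) < 80,500 (Sable) < 173,000 (Brio) < 314,500 (Pike)
Cobalt wins with the lowest bid; price is set by the runner-up at $34,500.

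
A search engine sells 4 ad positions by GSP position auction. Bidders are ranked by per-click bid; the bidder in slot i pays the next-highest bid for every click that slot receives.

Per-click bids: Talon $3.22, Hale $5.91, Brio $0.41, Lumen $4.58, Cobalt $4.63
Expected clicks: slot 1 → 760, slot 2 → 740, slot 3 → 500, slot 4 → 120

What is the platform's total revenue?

Sorting advertisers: $5.91 (Hale) > $4.63 (Cobalt) > $4.58 (Lumen) > $3.22 (Talon) > $0.41 (Brio)
Slot 1: Hale pays $4.63 × 760 = $3518.80
Slot 2: Cobalt pays $4.58 × 740 = $3389.20
Slot 3: Lumen pays $3.22 × 500 = $1610.00
Slot 4: Talon pays $0.41 × 120 = $49.20
Total = $8567.20

Total revenue: $8567.20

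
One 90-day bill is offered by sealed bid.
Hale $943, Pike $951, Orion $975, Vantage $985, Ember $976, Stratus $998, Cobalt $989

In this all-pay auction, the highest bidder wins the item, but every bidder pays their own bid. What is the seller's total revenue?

Total revenue: $6,817

All-pay auction: the highest bidder wins the item, but every bidder pays their own bid.
Bids in order: 998 (Stratus) > 989 (Cobalt) > 985 (Vantage) > 976 (Ember) > 975 (Orion) > 951 (Pike) > …
Stratus wins with the top bid; all bids are sunk regardless.
Every bidder forfeits their bid regardless of winning.
Revenue = 943 + 951 + 975 + 985 + 976 + 998 + 989 = $6,817.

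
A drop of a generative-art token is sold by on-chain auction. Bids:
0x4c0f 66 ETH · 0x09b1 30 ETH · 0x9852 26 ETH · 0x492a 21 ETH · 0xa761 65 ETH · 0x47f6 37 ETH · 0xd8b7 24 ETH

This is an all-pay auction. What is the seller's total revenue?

Total revenue: 269 ETH

Rule: the highest bidder wins the item, but every bidder pays their own bid.
Bids in order: 66 (0x4c0f) > 65 (0xa761) > 37 (0x47f6) > 30 (0x09b1) > 26 (0x9852) > 24 (0xd8b7) > …
0x4c0f wins with the top bid; all bids are sunk regardless.
Every bidder forfeits their bid regardless of winning.
Revenue = 66 + 30 + 26 + 21 + 65 + 37 + 24 = 269 ETH.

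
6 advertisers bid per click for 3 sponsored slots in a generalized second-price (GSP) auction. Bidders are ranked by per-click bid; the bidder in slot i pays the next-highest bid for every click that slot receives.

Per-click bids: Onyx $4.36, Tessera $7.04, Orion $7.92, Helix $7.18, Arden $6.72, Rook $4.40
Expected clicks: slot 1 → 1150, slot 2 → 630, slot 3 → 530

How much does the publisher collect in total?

Total revenue: $16253.80

Sorting advertisers: $7.92 (Orion) > $7.18 (Helix) > $7.04 (Tessera) > $6.72 (Arden) > …
Slot 1: Orion pays $7.18 × 1150 = $8257.00
Slot 2: Helix pays $7.04 × 630 = $4435.20
Slot 3: Tessera pays $6.72 × 530 = $3561.60
Total = $16253.80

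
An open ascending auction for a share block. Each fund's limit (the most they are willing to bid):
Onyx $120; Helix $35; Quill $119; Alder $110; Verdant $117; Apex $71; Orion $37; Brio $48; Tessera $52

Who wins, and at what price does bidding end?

Onyx wins at $119

Limits ranked: 120 (Onyx) > 119 (Quill) > 117 (Verdant) > 110 (Alder) > 71 (Apex) > 52 (Tessera) > …
Once the price passes $119, only Onyx is left; the hammer falls at Quill's limit of $119.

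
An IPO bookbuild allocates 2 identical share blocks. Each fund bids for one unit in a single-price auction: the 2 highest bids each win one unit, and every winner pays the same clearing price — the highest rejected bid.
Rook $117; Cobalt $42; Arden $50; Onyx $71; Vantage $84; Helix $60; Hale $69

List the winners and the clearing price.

Sorting: 117 (Rook), 84 (Vantage), 71 (Onyx), 69 (Hale), …
Top 2: Rook, Vantage.
Highest unsuccessful bid: $71 → clearing price.

Rook, Vantage; each pays $71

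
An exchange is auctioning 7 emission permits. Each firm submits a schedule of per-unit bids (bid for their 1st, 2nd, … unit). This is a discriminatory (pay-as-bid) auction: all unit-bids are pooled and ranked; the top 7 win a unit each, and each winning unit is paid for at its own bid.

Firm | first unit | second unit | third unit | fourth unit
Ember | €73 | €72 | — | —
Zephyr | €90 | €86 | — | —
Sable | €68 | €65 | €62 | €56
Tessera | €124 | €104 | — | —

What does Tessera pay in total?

Pooled unit-bids ranked (top 7): 124 (Tessera-1), 104 (Tessera-2), 90 (Zephyr-1), 86 (Zephyr-2), 73 (Ember-1), 72 (Ember-2), 68 (Sable-1)
Next rejected bid: €65 (not a price — pay-as-bid).
Tessera's winning unit-bids: 124 + 104 = €228.

Tessera pays €228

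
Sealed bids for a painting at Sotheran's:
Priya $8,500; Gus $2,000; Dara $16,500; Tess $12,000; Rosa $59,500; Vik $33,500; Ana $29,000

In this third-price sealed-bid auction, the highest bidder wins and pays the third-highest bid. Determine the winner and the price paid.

Sorting bids: 59,500 (Rosa) > 33,500 (Vik) > 29,000 (Ana) > 16,500 (Dara) > 12,000 (Tess) > 8,500 (Priya) > …
Rosa wins; payment is bid #3 in the ranking = $29,000.

Rosa pays $29,000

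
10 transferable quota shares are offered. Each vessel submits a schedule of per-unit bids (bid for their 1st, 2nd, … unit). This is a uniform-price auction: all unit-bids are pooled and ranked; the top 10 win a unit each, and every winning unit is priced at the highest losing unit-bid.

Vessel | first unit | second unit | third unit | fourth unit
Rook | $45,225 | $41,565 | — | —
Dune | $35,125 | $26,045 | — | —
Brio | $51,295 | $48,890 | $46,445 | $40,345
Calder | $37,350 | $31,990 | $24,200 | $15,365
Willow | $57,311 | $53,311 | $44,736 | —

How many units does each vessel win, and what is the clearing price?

Brio 4, Calder 1, Rook 2, Willow 3; clearing price $35,125

All unit-bids, highest first — top 10: 57,311 (Willow-1), 53,311 (Willow-2), 51,295 (Brio-1), 48,890 (Brio-2), 46,445 (Brio-3), 45,225 (Rook-1), 44,736 (Willow-3), 41,565 (Rook-2), 40,345 (Brio-4), 37,350 (Calder-1)
Highest rejected unit-bid = $35,125.
Allocation: Brio 4, Calder 1, Rook 2, Willow 3.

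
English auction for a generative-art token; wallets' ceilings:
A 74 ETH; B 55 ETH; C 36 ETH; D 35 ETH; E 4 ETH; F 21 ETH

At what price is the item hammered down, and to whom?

Open ascending-bid auction: the price rises until one bidder remains; the winner pays the price at which the last rival dropped out.
Limits in order: 74 (A) > 55 (B) > 36 (C) > 35 (D) > 21 (F) > 4 (E)
B is the last rival to drop out, at 55 ETH; A remains and wins at that price.

A wins at 55 ETH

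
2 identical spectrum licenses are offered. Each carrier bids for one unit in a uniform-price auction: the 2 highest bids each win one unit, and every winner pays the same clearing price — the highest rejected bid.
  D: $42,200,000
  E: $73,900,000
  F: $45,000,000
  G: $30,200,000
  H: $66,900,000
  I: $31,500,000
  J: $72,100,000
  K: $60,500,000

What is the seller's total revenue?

Ordering the bids: 73,900,000 (E), 72,100,000 (J), 66,900,000 (H), 60,500,000 (K), …
The 2 highest are E, J.
Highest unsuccessful bid: $66,900,000 → clearing price.
Total revenue = 2 × $66,900,000 = $133,800,000.

Total revenue: $133,800,000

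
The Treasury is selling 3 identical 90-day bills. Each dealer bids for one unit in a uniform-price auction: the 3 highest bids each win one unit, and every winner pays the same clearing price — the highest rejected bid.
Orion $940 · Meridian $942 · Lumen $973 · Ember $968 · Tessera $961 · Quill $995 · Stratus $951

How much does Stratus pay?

Sorting: 995 (Quill), 973 (Lumen), 968 (Ember), 961 (Tessera), 951 (Stratus), …
The 3 highest are Quill, Lumen, Ember.
First losing bid is Tessera's $961, which sets the uniform price.
Stratus does not win → pays $0.

Stratus pays $0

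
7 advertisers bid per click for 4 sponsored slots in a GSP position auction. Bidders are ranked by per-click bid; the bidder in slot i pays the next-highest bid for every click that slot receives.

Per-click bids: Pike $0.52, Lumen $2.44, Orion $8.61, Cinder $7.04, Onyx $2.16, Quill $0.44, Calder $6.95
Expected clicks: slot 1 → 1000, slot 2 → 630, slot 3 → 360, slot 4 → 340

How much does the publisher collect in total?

Total revenue: $13031.30

Per-click bids in order: $8.61 (Orion) > $7.04 (Cinder) > $6.95 (Calder) > $2.44 (Lumen) > $2.16 (Onyx) > …
Slot 1: Orion pays $7.04 × 1000 = $7040.00
Slot 2: Cinder pays $6.95 × 630 = $4378.50
Slot 3: Calder pays $2.44 × 360 = $878.40
Slot 4: Lumen pays $2.16 × 340 = $734.40
Total = $13031.30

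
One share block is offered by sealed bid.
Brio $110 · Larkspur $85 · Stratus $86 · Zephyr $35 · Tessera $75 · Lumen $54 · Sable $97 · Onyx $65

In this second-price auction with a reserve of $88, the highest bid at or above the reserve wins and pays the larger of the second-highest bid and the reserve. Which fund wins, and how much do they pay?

Rule: the highest bid at or above the reserve wins and pays the larger of the second-highest bid and the reserve.
Bids ranked: 110 (Brio) > 97 (Sable) > 86 (Stratus) > 85 (Larkspur) > 75 (Tessera) > 65 (Onyx) > …
Brio has the top bid at or above the reserve ($110).
Second-highest bid $97 exceeds the reserve $88 → payment $97.

Brio pays $97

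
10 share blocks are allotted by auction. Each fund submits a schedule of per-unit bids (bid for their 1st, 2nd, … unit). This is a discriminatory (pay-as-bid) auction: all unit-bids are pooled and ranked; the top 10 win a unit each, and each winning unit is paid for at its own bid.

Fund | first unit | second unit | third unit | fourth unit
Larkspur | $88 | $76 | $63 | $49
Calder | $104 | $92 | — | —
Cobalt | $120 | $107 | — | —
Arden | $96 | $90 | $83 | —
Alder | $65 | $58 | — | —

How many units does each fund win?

Pooled unit-bids ranked (top 10): 120 (Cobalt-1), 107 (Cobalt-2), 104 (Calder-1), 96 (Arden-1), 92 (Calder-2), 90 (Arden-2), 88 (Larkspur-1), 83 (Arden-3), 76 (Larkspur-2), 65 (Alder-1)
Next rejected bid: $63 (not a price — pay-as-bid).
Allocation: Alder 1, Arden 3, Calder 2, Cobalt 2, Larkspur 2.

Alder 1, Arden 3, Calder 2, Cobalt 2, Larkspur 2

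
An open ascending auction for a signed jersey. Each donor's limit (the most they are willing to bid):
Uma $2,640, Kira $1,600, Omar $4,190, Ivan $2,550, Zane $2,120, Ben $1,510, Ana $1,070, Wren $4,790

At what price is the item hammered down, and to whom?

Sorting limits: 4,790 (Wren) > 4,190 (Omar) > 2,640 (Uma) > 2,550 (Ivan) > 2,120 (Zane) > 1,600 (Kira) > …
Omar is the last rival to drop out, at $4,190; Wren remains and wins at that price.

Wren wins at $4,190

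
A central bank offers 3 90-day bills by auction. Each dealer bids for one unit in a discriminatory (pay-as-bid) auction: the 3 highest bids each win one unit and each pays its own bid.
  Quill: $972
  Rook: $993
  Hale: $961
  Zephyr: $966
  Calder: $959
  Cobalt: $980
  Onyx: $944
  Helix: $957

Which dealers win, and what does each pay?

Bids ranked high→low: 993 (Rook), 980 (Cobalt), 972 (Quill), 966 (Zephyr), 961 (Hale), …
The 3 highest are Rook, Cobalt, Quill.
Each winner pays its own bid: Rook $993, Cobalt $980, Quill $972.

Rook $993, Cobalt $980, Quill $972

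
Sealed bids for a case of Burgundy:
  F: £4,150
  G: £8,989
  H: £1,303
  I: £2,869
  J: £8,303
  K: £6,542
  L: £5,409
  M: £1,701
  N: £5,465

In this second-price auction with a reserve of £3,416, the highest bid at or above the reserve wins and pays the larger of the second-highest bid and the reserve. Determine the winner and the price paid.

G pays £8,303

Rule: the highest bid at or above the reserve wins and pays the larger of the second-highest bid and the reserve.
Bids in order: 8,989 (G) > 8,303 (J) > 6,542 (K) > 5,465 (N) > 5,409 (L) > 4,150 (F) > …
Highest eligible bid: G at £8,989.
max(second-highest £8,303, reserve £3,416) = £8,303; the reserve does not bind.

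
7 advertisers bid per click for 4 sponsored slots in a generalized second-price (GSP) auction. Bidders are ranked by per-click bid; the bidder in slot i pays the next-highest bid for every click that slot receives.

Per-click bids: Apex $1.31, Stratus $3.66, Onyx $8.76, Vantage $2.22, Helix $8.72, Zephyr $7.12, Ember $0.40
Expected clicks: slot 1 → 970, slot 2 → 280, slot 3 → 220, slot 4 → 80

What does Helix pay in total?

Sorting advertisers: $8.76 (Onyx) > $8.72 (Helix) > $7.12 (Zephyr) > $3.66 (Stratus) > $2.22 (Vantage) > …
Helix holds slot 2 → pays next bid $7.12 × 280 clicks = $1993.60.

Helix pays $1993.60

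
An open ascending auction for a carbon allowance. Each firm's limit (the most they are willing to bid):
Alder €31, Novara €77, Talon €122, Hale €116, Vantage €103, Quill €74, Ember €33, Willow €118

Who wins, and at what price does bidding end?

Limits in order: 122 (Talon) > 118 (Willow) > 116 (Hale) > 103 (Vantage) > 77 (Novara) > 74 (Quill) > …
Willow is the last rival to drop out, at €118; Talon remains and wins at that price.

Talon wins at €118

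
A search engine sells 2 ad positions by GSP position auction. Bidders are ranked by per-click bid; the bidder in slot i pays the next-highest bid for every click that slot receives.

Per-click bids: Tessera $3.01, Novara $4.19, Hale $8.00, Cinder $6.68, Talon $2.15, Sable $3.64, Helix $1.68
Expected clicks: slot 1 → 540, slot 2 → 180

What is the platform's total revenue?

Per-click bids in order: $8.00 (Hale) > $6.68 (Cinder) > $4.19 (Novara) > …
Slot 1: Hale pays $6.68 × 540 = $3607.20
Slot 2: Cinder pays $4.19 × 180 = $754.20
Total = $4361.40

Total revenue: $4361.40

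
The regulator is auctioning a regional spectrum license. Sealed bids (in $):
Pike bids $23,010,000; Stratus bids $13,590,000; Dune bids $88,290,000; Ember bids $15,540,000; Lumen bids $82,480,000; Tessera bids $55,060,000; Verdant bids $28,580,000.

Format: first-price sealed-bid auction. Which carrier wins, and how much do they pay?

Dune pays $88,290,000

Sorting bids: 88,290,000 (Dune) > 82,480,000 (Lumen) > 55,060,000 (Tessera) > 28,580,000 (Verdant) > 23,010,000 (Pike) > 15,540,000 (Ember) > …
Dune has the highest bid and pays exactly that: $88,290,000.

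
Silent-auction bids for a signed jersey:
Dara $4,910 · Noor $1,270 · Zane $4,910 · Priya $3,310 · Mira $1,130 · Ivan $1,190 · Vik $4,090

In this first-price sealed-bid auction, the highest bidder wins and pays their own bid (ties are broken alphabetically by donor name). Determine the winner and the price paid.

Dara pays $4,910

First-price sealed-bid auction: the highest bidder wins and pays their own bid.
Bids ranked: 4,910 (Dara) > 4,910 (Zane) > 4,090 (Vik) > 3,310 (Priya) > 1,270 (Noor) > 1,190 (Ivan) > …
Dara and Zane tie at $4,910; tie-break gives it to Dara.
First-price: Dara pays what they bid, $4,910.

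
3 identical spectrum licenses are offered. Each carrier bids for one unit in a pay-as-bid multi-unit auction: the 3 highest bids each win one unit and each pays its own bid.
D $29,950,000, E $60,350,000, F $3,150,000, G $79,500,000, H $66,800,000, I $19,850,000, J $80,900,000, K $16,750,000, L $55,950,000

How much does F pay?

F pays $0

Ordering the bids: 80,900,000 (J), 79,500,000 (G), 66,800,000 (H), 60,350,000 (E), 55,950,000 (L), …
Winners (3 units): J, G, H.
F does not win → $0.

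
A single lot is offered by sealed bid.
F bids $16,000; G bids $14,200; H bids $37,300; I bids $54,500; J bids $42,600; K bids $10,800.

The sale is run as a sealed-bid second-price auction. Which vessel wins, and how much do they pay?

Sealed-bid second-price auction: the highest bidder wins and pays the second-highest bid.
Sorting bids: 54,500 (I) > 42,600 (J) > 37,300 (H) > 16,000 (F) > 14,200 (G) > 10,800 (K)
I is highest; pays the second-highest bid, $42,600.

I pays $42,600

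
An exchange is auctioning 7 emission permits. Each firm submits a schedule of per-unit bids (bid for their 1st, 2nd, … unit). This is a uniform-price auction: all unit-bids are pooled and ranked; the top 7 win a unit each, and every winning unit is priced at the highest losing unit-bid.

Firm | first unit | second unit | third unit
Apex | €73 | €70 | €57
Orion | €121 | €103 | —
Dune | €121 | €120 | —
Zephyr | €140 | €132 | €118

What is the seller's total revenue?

All unit-bids, highest first — top 7: 140 (Zephyr-1), 132 (Zephyr-2), 121 (Orion-1), 121 (Dune-1), 120 (Dune-2), 118 (Zephyr-3), 103 (Orion-2)
Highest rejected unit-bid = €73.
Allocation: Dune 2, Orion 2, Zephyr 3. Every unit priced at €73.
Revenue = 7 × 73 = €511.

Total revenue: €511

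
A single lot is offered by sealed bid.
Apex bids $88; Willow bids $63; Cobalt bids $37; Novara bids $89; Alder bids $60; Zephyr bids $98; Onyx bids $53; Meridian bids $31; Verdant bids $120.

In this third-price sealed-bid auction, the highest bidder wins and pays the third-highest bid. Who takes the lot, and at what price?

Sorting bids: 120 (Verdant) > 98 (Zephyr) > 89 (Novara) > 88 (Apex) > 63 (Willow) > 60 (Alder) > …
Verdant is highest; pays the third-highest bid, $89.

Verdant pays $89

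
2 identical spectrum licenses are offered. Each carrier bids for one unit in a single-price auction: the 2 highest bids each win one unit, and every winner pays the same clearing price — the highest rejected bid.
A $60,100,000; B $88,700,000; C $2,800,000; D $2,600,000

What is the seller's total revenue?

Ordering the bids: 88,700,000 (B), 60,100,000 (A), 2,800,000 (C), 2,600,000 (D)
Top 2: B, A.
First losing bid is C's $2,800,000, which sets the uniform price.
Total revenue = 2 × $2,800,000 = $5,600,000.

Total revenue: $5,600,000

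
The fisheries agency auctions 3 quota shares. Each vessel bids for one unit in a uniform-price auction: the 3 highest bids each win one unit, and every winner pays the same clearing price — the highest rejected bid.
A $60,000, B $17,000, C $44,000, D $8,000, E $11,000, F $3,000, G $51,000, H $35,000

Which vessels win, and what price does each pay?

Ordering the bids: 60,000 (A), 51,000 (G), 44,000 (C), 35,000 (H), 17,000 (B), …
Top 3: A, G, C.
Highest unsuccessful bid: $35,000 → clearing price.

A, G, C; each pays $35,000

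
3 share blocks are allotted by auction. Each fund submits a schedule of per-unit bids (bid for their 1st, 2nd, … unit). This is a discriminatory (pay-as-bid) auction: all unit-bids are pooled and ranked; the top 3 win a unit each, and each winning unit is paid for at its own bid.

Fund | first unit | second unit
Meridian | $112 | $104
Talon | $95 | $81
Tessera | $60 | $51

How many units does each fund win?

Meridian 2, Talon 1

All unit-bids, highest first — top 3: 112 (Meridian-1), 104 (Meridian-2), 95 (Talon-1)
Next rejected bid: $81 (not a price — pay-as-bid).
Allocation: Meridian 2, Talon 1.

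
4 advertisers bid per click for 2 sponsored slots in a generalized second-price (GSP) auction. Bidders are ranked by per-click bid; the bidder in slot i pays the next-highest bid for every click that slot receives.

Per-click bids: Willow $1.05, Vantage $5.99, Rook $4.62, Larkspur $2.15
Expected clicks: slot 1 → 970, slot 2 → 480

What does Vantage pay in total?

Sorting advertisers: $5.99 (Vantage) > $4.62 (Rook) > $2.15 (Larkspur) > …
Vantage holds slot 1 → pays next bid $4.62 × 970 clicks = $4481.40.

Vantage pays $4481.40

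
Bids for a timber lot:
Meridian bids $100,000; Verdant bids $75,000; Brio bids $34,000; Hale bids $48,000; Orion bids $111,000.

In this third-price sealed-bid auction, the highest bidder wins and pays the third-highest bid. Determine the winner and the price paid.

Bids in order: 111,000 (Orion) > 100,000 (Meridian) > 75,000 (Verdant) > 48,000 (Hale) > 34,000 (Brio)
Orion wins; payment is bid #3 in the ranking = $75,000.

Orion pays $75,000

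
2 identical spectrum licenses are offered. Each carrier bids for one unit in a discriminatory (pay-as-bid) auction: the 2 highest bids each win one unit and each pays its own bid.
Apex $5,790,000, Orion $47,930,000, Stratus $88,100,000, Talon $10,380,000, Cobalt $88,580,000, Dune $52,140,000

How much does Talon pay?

Talon pays $0

Bids ranked high→low: 88,580,000 (Cobalt), 88,100,000 (Stratus), 52,140,000 (Dune), 47,930,000 (Orion), …
Top 2: Cobalt, Stratus.
Talon does not win → $0.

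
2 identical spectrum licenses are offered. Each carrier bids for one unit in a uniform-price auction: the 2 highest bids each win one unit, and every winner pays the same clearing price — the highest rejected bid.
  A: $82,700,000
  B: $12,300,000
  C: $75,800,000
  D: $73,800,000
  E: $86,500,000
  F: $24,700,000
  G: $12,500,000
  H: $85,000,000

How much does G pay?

G pays $0

Ordering the bids: 86,500,000 (E), 85,000,000 (H), 82,700,000 (A), 75,800,000 (C), …
Winners (2 units): E, H.
Highest unsuccessful bid: $82,700,000 → clearing price.
G does not win → pays $0.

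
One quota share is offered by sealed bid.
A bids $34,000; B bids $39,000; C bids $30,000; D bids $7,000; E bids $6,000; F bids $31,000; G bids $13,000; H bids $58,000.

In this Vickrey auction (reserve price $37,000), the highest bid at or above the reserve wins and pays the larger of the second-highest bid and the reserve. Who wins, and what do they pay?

Bids in order: 58,000 (H) > 39,000 (B) > 34,000 (A) > 31,000 (F) > 30,000 (C) > 13,000 (G) > …
Highest eligible bid: H at $58,000.
Second-highest bid $39,000 exceeds the reserve $37,000 → payment $39,000.

H pays $39,000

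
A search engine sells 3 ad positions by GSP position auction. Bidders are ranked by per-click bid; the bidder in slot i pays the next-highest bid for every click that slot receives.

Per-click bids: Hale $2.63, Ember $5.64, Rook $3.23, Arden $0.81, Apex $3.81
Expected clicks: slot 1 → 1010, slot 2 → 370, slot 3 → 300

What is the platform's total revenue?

Per-click bids in order: $5.64 (Ember) > $3.81 (Apex) > $3.23 (Rook) > $2.63 (Hale) > …
Slot 1: Ember pays $3.81 × 1010 = $3848.10
Slot 2: Apex pays $3.23 × 370 = $1195.10
Slot 3: Rook pays $2.63 × 300 = $789.00
Total = $5832.20

Total revenue: $5832.20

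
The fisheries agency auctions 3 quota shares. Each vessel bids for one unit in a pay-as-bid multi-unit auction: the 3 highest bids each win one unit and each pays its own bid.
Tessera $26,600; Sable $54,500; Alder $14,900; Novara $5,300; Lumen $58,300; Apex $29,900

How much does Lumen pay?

Ordering the bids: 58,300 (Lumen), 54,500 (Sable), 29,900 (Apex), 26,600 (Tessera), 14,900 (Alder), …
Top 3: Lumen, Sable, Apex.
Lumen wins → own bid $58,300.

Lumen pays $58,300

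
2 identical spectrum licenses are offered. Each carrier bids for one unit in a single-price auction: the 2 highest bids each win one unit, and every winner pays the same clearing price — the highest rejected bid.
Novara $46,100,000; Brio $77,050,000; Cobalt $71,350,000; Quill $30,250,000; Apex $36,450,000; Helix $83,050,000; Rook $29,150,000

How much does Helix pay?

Sorting: 83,050,000 (Helix), 77,050,000 (Brio), 71,350,000 (Cobalt), 46,100,000 (Novara), …
The 2 highest are Helix, Brio.
Highest unsuccessful bid: $71,350,000 → clearing price.
Helix wins → pays $71,350,000.

Helix pays $71,350,000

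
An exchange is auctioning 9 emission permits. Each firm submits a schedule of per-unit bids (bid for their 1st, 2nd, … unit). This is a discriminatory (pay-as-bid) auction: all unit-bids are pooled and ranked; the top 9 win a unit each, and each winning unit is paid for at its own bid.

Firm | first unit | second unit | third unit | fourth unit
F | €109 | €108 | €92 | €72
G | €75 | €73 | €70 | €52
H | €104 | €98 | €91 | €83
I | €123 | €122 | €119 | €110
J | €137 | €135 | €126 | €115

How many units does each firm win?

F 1, I 4, J 4

Pooled unit-bids ranked (top 9): 137 (J-1), 135 (J-2), 126 (J-3), 123 (I-1), 122 (I-2), 119 (I-3), 115 (J-4), 110 (I-4), 109 (F-1)
Next rejected bid: €108 (not a price — pay-as-bid).
Allocation: F 1, I 4, J 4.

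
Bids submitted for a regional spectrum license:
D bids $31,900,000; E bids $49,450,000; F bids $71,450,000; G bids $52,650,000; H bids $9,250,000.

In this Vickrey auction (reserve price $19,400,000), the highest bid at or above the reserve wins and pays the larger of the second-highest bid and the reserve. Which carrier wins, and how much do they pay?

F pays $52,650,000

Rule: the highest bid at or above the reserve wins and pays the larger of the second-highest bid and the reserve.
Bids in order: 71,450,000 (F) > 52,650,000 (G) > 49,450,000 (E) > 31,900,000 (D) > 9,250,000 (H)
F has the top bid at or above the reserve ($71,450,000).
Second-highest bid $52,650,000 exceeds the reserve $19,400,000 → payment $52,650,000.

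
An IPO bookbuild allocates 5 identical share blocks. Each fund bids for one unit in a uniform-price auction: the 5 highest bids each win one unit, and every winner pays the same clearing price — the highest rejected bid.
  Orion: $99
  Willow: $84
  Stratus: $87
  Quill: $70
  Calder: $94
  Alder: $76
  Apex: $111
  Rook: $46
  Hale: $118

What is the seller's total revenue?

Total revenue: $420

Ordering the bids: 118 (Hale), 111 (Apex), 99 (Orion), 94 (Calder), 87 (Stratus), 84 (Willow), 76 (Alder), …
Winners (5 units): Hale, Apex, Orion, Calder, Stratus.
Clearing price = highest rejected bid = $84.
Total revenue = 5 × $84 = $420.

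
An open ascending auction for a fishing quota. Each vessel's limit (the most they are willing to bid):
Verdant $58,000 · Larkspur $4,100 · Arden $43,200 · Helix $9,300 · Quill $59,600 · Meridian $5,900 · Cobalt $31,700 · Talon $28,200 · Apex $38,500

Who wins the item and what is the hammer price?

Limits ranked: 59,600 (Quill) > 58,000 (Verdant) > 43,200 (Arden) > 38,500 (Apex) > 31,700 (Cobalt) > 28,200 (Talon) > …
Verdant is the last rival to drop out, at $58,000; Quill remains and wins at that price.

Quill wins at $58,000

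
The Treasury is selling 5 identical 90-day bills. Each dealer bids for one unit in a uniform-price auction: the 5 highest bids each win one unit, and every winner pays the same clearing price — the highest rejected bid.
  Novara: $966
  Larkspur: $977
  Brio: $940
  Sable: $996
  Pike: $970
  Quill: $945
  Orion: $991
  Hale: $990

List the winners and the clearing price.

Sable, Orion, Hale, Larkspur, Pike; each pays $966

Ordering the bids: 996 (Sable), 991 (Orion), 990 (Hale), 977 (Larkspur), 970 (Pike), 966 (Novara), 945 (Quill), …
Top 5: Sable, Orion, Hale, Larkspur, Pike.
First losing bid is Novara's $966, which sets the uniform price.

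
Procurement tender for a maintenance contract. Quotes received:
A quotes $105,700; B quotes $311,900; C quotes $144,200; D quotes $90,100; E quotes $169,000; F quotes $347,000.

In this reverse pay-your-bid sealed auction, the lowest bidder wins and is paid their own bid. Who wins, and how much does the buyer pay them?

Bids ranked: 90,100 (D) < 105,700 (A) < 144,200 (C) < 169,000 (E) < 311,900 (B) < 347,000 (F)
First-price: D is paid what they bid, $90,100.

D is paid $90,100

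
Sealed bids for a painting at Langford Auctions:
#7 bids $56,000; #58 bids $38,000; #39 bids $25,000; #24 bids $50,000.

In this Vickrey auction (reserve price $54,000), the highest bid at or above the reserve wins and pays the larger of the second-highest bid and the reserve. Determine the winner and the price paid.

#7 pays $54,000

Rule: the highest bid at or above the reserve wins and pays the larger of the second-highest bid and the reserve.
Bids in order: 56,000 (#7) > 50,000 (#24) > 38,000 (#58) > 25,000 (#39)
Highest eligible bid: #7 at $56,000.
Second-highest bid $50,000 is below the reserve $54,000, so the reserve binds → payment $54,000.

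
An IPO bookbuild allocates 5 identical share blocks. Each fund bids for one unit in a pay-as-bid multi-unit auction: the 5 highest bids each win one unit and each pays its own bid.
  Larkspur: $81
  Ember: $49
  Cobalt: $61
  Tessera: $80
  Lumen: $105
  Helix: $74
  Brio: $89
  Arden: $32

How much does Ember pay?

Ordering the bids: 105 (Lumen), 89 (Brio), 81 (Larkspur), 80 (Tessera), 74 (Helix), 61 (Cobalt), 49 (Ember), …
Top 5: Lumen, Brio, Larkspur, Tessera, Helix.
Ember does not win → $0.

Ember pays $0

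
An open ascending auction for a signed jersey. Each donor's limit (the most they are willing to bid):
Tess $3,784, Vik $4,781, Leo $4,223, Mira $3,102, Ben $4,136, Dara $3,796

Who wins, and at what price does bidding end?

Vik wins at $4,223

Limits in order: 4,781 (Vik) > 4,223 (Leo) > 4,136 (Ben) > 3,796 (Dara) > 3,784 (Tess) > 3,102 (Mira)
Once the price passes $4,223, only Vik is left; the hammer falls at Leo's limit of $4,223.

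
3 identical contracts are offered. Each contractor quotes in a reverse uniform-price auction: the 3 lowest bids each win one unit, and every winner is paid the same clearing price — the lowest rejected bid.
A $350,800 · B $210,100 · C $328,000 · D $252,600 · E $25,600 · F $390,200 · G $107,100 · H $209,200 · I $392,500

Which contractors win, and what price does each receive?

Sorting: 25,600 (E), 107,100 (G), 209,200 (H), 210,100 (B), 252,600 (D), …
The 3 lowest are E, G, H.
Clearing price = lowest rejected bid = $210,100.

E, G, H; each is paid $210,100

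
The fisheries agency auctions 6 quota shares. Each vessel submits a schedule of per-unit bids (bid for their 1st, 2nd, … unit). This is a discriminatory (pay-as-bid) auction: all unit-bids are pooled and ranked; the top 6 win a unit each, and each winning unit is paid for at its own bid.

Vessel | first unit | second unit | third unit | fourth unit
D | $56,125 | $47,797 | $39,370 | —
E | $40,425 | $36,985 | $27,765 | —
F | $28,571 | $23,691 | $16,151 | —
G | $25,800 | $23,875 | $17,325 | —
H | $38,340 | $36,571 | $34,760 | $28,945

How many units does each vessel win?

All unit-bids, highest first — top 6: 56,125 (D-1), 47,797 (D-2), 40,425 (E-1), 39,370 (D-3), 38,340 (H-1), 36,985 (E-2)
Next rejected bid: $36,571 (not a price — pay-as-bid).
Allocation: D 3, E 2, H 1.

D 3, E 2, H 1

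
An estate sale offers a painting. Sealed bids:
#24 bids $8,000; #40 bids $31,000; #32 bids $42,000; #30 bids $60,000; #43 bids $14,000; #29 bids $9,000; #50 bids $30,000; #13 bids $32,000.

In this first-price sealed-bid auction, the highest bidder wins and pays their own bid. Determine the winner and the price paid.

Bids in order: 60,000 (#30) > 42,000 (#32) > 32,000 (#13) > 31,000 (#40) > 30,000 (#50) > 14,000 (#43) > …
#30 has the highest bid and pays exactly that: $60,000.

#30 pays $60,000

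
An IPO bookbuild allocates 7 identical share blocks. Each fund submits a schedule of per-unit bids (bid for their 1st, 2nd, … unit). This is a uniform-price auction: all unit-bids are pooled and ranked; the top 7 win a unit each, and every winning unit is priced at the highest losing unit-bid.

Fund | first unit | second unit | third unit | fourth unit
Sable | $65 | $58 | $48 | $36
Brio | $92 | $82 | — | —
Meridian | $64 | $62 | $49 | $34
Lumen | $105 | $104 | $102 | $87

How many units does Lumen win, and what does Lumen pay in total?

Lumen: 4 units, pays $256

Merging the schedules and taking the best 7: 105 (Lumen-1), 104 (Lumen-2), 102 (Lumen-3), 92 (Brio-1), 87 (Lumen-4), 82 (Brio-2), 65 (Sable-1)
First bid not allocated: $64.
Lumen wins 4 unit(s) at $64 each.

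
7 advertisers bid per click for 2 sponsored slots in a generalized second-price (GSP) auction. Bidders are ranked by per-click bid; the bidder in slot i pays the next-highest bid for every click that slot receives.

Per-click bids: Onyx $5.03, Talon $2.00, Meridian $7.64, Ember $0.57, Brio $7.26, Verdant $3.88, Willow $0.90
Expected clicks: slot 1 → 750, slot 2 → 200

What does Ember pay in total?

Ember pays $0.00

Sorting advertisers: $7.64 (Meridian) > $7.26 (Brio) > $5.03 (Onyx) > …
Ember ranks below slot 2 → no slot, pays nothing.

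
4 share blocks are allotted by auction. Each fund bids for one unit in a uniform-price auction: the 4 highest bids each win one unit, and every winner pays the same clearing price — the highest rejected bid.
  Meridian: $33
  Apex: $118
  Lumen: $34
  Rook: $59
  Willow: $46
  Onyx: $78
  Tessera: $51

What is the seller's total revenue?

Ordering the bids: 118 (Apex), 78 (Onyx), 59 (Rook), 51 (Tessera), 46 (Willow), 34 (Lumen), …
Winners (4 units): Apex, Onyx, Rook, Tessera.
Highest unsuccessful bid: $46 → clearing price.
Total revenue = 4 × $46 = $184.

Total revenue: $184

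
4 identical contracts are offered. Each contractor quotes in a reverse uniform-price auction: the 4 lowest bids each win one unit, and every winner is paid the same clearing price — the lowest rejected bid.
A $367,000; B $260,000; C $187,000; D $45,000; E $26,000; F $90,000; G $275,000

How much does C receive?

Ordering the bids: 26,000 (E), 45,000 (D), 90,000 (F), 187,000 (C), 260,000 (B), 275,000 (G), …
Lowest 4: E, D, F, C.
Lowest unsuccessful bid: $260,000 → clearing price.
C wins → is paid $260,000.

C is paid $260,000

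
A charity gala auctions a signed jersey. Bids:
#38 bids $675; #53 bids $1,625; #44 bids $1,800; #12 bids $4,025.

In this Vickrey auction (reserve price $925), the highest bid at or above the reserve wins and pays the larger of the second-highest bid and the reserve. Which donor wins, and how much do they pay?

#12 pays $1,800

Bids ranked: 4,025 (#12) > 1,800 (#44) > 1,625 (#53) > 675 (#38)
Highest eligible bid: #12 at $4,025.
Second-highest bid $1,800 exceeds the reserve $925 → payment $1,800.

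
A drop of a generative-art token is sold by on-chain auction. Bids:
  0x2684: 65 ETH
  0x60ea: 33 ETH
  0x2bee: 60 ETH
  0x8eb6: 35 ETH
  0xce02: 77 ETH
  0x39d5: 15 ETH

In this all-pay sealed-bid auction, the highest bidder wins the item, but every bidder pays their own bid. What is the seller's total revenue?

Total revenue: 285 ETH

All-pay sealed-bid auction: the highest bidder wins the item, but every bidder pays their own bid.
Bids ranked: 77 (0xce02) > 65 (0x2684) > 60 (0x2bee) > 35 (0x8eb6) > 33 (0x60ea) > 15 (0x39d5)
0xce02 wins with the top bid; all bids are sunk regardless.
Every bidder forfeits their bid regardless of winning.
Revenue = 65 + 33 + 60 + 35 + 77 + 15 = 285 ETH.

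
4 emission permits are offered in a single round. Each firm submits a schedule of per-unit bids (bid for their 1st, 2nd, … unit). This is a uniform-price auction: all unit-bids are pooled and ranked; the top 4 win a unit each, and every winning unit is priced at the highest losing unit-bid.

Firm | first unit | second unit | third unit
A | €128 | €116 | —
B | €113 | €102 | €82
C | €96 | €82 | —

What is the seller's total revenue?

Total revenue: €384

Merging the schedules and taking the best 4: 128 (A-1), 116 (A-2), 113 (B-1), 102 (B-2)
Highest rejected unit-bid = €96.
Allocation: A 2, B 2. Every unit priced at €96.
Revenue = 4 × 96 = €384.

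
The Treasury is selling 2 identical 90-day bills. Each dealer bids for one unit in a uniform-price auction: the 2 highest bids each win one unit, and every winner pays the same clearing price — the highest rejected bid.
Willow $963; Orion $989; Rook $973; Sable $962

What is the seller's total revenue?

Total revenue: $1,926

Ordering the bids: 989 (Orion), 973 (Rook), 963 (Willow), 962 (Sable)
Winners (2 units): Orion, Rook.
Clearing price = highest rejected bid = $963.
Total revenue = 2 × $963 = $1,926.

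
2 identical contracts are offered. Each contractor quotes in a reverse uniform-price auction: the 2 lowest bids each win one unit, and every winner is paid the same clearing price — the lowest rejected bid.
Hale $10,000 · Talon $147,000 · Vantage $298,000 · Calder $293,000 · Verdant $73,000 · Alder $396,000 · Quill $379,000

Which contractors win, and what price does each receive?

Ordering the bids: 10,000 (Hale), 73,000 (Verdant), 147,000 (Talon), 293,000 (Calder), …
Lowest 2: Hale, Verdant.
Lowest unsuccessful bid: $147,000 → clearing price.

Hale, Verdant; each is paid $147,000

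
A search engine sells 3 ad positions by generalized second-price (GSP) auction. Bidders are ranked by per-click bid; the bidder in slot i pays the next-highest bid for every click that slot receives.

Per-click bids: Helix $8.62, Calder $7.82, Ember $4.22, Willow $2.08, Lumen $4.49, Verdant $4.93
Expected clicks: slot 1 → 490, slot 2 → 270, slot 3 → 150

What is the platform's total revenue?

Total revenue: $5836.40

Ranked by bid: $8.62 (Helix) > $7.82 (Calder) > $4.93 (Verdant) > $4.49 (Lumen) > …
Slot 1: Helix pays $7.82 × 490 = $3831.80
Slot 2: Calder pays $4.93 × 270 = $1331.10
Slot 3: Verdant pays $4.49 × 150 = $673.50
Total = $5836.40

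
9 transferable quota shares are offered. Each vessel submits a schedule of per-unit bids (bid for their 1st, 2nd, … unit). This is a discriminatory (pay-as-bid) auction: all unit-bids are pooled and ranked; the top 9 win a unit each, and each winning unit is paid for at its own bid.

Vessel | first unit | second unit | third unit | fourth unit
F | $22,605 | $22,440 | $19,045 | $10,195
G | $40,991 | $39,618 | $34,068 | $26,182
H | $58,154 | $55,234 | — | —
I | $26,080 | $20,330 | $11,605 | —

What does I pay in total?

Merging the schedules and taking the best 9: 58,154 (H-1), 55,234 (H-2), 40,991 (G-1), 39,618 (G-2), 34,068 (G-3), 26,182 (G-4), 26,080 (I-1), 22,605 (F-1), 22,440 (F-2)
Next rejected bid: $20,330 (not a price — pay-as-bid).
I's winning unit-bids: 26,080 = $26,080.

I pays $26,080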